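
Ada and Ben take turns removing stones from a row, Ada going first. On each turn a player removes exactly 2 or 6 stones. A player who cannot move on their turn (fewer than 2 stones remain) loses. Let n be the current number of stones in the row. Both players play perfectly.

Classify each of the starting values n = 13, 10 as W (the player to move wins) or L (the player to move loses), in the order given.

13: L, 10: W

Compute win/loss labels from the base case upward. A position with no move is L. Any other position is W if it can reach an L in one move, else L.
n=0: no move → L
n=1: no move → L
n=2: can move to 0, which is L ⇒ W
n=3: can move to 1, which is L ⇒ W
n=4: the only move is to 2(W), a W ⇒ L
n=5: the only move is to 3(W), a W ⇒ L
n=6: can move to 4, which is L ⇒ W
n=7: can move to 5, which is L ⇒ W
n=8: moves to 6(W), 2(W); every one is W ⇒ L
n=9: moves to 7(W), 3(W); every one is W ⇒ L
n=10: can move to 8, which is L ⇒ W
n=11: can move to 9, which is L ⇒ W
n=12: moves to 10(W), 6(W); every one is W ⇒ L
n=13: moves to 11(W), 7(W); every one is W ⇒ L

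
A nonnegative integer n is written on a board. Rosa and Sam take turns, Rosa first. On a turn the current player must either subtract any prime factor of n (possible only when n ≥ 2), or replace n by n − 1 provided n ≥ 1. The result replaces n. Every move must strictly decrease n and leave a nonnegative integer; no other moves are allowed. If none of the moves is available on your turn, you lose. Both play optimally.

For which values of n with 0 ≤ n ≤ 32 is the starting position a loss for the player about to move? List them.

Label each position W (a win for the player to move) or L (a loss). A position with no legal move is L; any other position is W exactly when some move reaches an L, and L when every move reaches a W.
n=0: no move → L
n=1: can move to 0, which is L ⇒ W
n=2: can move to 0, which is L ⇒ W
n=3: can move to 0, which is L ⇒ W
n=4: moves to 2(W), 3(W); every one is W ⇒ L
n=5: can move to 0, which is L ⇒ W
n=6: can move to 4, which is L ⇒ W
n=7: can move to 0, which is L ⇒ W
n=8: moves to 6(W), 7(W); every one is W ⇒ L
n=9: can move to 8, which is L ⇒ W
n=10: can move to 8, which is L ⇒ W
n=11: can move to 0, which is L ⇒ W
n=12: moves to 9(W), 10(W), 11(W); every one is W ⇒ L
n=13: can move to 0, which is L ⇒ W
n=14: can move to 12, which is L ⇒ W
n=15: can move to 12, which is L ⇒ W
n=16: moves to 14(W), 15(W); every one is W ⇒ L
n=17: can move to 0, which is L ⇒ W
n=18: can move to 16, which is L ⇒ W
n=19: can move to 0, which is L ⇒ W
n=20: moves to 15(W), 18(W), 19(W); every one is W ⇒ L
n=21: can move to 20, which is L ⇒ W
n=22: can move to 20, which is L ⇒ W
n=23: can move to 0, which is L ⇒ W
n=24: moves to 21(W), 22(W), 23(W); every one is W ⇒ L
n=25: can move to 20, which is L ⇒ W
n=26: can move to 24, which is L ⇒ W
n=27: can move to 24, which is L ⇒ W
n=28: moves to 21(W), 26(W), 27(W); every one is W ⇒ L
n=29: can move to 0, which is L ⇒ W
n=30: can move to 28, which is L ⇒ W
n=31: can move to 0, which is L ⇒ W
n=32: moves to 30(W), 31(W); every one is W ⇒ L
The losing starting values of n are exactly the entries labelled L in this table (9 of them).

0, 4, 8, 12, 16, 20, 24, 28, 32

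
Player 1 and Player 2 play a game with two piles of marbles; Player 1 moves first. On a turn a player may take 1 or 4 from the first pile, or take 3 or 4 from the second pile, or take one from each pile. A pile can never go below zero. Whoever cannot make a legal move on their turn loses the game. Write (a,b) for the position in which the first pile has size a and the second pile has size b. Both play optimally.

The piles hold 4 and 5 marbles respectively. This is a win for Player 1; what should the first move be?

Move to (3,5).

Work bottom-up. With no move the player to move loses. Otherwise the position is W if at least one move leads to an L position for the opponent, and L if every move leads to a W.
No move ever increases a pile, so every position that can arise here has a ≤ 4 and b ≤ 5; it is enough to label the cells with 0 ≤ a ≤ 4 and 0 ≤ b ≤ 5.
Every move lowers a or b (never raises either), so fill the grid row by row in increasing a, and left to right within a row: each cell's successors are then already labelled.
      b=0  b=1  b=2  b=3  b=4  b=5
a=0:    L    L    L    W    W    W
a=1:    W    W    W    W    L    L
a=2:    L    L    L    W    W    W
a=3:    W    W    W    W    L    L
a=4:    W    W    W    L    W    W
Cells with no legal move (terminal, hence L): (0,0), (0,1), (0,2).
The remaining L cells, each justified by listing all of its moves:
(1,4): moves to (0,4)(W), (1,1)(W), (1,0)(W), (0,3)(W); every one is W ⇒ L
(1,5): moves to (0,5)(W), (1,2)(W), (1,1)(W), (0,4)(W); every one is W ⇒ L
(2,0): the only move is to (1,0)(W), a W ⇒ L
(2,1): moves to (1,1)(W), (1,0)(W); every one is W ⇒ L
(2,2): moves to (1,2)(W), (1,1)(W); every one is W ⇒ L
(3,4): moves to (2,4)(W), (3,1)(W), (3,0)(W), (2,3)(W); every one is W ⇒ L
(3,5): moves to (2,5)(W), (3,2)(W), (3,1)(W), (2,4)(W); every one is W ⇒ L
(4,3): moves to (3,3)(W), (0,3)(W), (4,0)(W), (3,2)(W); every one is W ⇒ L
Every other cell has at least one move into one of the L cells above, so it is W.
From (4,5), the L positions reachable in one move are: (3,5), (3,4). Any move reaching one of these is winning.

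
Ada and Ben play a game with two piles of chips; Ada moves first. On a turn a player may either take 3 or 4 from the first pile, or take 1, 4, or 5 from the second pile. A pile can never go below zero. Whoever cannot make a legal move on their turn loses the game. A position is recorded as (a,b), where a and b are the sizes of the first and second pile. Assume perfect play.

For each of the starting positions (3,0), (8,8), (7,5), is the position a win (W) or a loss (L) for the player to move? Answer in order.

(3,0): W, (8,8): L, (7,5): W

Use the standard recursion: the mover loses at a terminal position; elsewhere, the mover wins exactly when some move hands the opponent an L position.
No move ever increases a pile, so every position that can arise here has a ≤ 8 and b ≤ 8; it is enough to label the cells with 0 ≤ a ≤ 8 and 0 ≤ b ≤ 8.
Every move lowers a or b (never raises either), so fill the grid row by row in increasing a, and left to right within a row: each cell's successors are then already labelled.
      b=0  b=1  b=2  b=3  b=4  b=5  b=6  b=7  b=8
a=0:    L    W    L    W    W    W    W    W    L
a=1:    L    W    L    W    W    W    W    W    L
a=2:    L    W    L    W    W    W    W    W    L
a=3:    W    L    W    L    W    W    W    W    W
a=4:    W    L    W    L    W    W    W    W    W
a=5:    W    L    W    L    W    W    W    W    W
a=6:    W    W    W    W    L    W    L    W    W
a=7:    L    W    L    W    W    W    W    W    L
a=8:    L    W    L    W    W    W    W    W    L
Cells with no legal move (terminal, hence L): (0,0), (1,0), (2,0).
The remaining L cells, each justified by listing all of its moves:
(0,2): L (sole option (0,1)(W) is W)
(0,8): L (options (0,7)(W), (0,4)(W), (0,3)(W) are all W)
(1,2): L (sole option (1,1)(W) is W)
(1,8): L (options (1,7)(W), (1,4)(W), (1,3)(W) are all W)
(2,2): L (sole option (2,1)(W) is W)
(2,8): L (options (2,7)(W), (2,4)(W), (2,3)(W) are all W)
(3,1): L (options (0,1)(W), (3,0)(W) are all W)
(3,3): L (options (0,3)(W), (3,2)(W) are all W)
(4,1): L (options (1,1)(W), (0,1)(W), (4,0)(W) are all W)
(4,3): L (options (1,3)(W), (0,3)(W), (4,2)(W) are all W)
(5,1): L (options (2,1)(W), (1,1)(W), (5,0)(W) are all W)
(5,3): L (options (2,3)(W), (1,3)(W), (5,2)(W) are all W)
(6,4): L (options (3,4)(W), (2,4)(W), (6,3)(W), (6,0)(W) are all W)
(6,6): L (options (3,6)(W), (2,6)(W), (6,5)(W), (6,2)(W), (6,1)(W) are all W)
(7,0): L (options (4,0)(W), (3,0)(W) are all W)
(7,2): L (options (4,2)(W), (3,2)(W), (7,1)(W) are all W)
(7,8): L (options (4,8)(W), (3,8)(W), (7,7)(W), (7,4)(W), (7,3)(W) are all W)
(8,0): L (options (5,0)(W), (4,0)(W) are all W)
(8,2): L (options (5,2)(W), (4,2)(W), (8,1)(W) are all W)
(8,8): L (options (5,8)(W), (4,8)(W), (8,7)(W), (8,4)(W), (8,3)(W) are all W)
Every other cell has at least one move into one of the L cells above, so it is W.
(3,0): the move to (0,0) reaches an L cell, so W
(8,8): one of the L cells justified above, so L
(7,5): the move to (7,0) reaches an L cell, so W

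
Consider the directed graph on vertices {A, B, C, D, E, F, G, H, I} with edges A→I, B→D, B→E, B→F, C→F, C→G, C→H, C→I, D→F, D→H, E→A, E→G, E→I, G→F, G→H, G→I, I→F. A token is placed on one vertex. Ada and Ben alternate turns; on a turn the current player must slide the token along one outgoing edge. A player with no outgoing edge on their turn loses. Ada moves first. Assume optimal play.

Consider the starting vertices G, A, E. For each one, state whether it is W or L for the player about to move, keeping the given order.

Compute win/loss labels from the base case upward. A position with no move is L. Any other position is W if it can reach an L in one move, else L.
Every edge goes from a vertex to one that appears earlier in the order H, F, I, G, A, C, E, D, B, so processing vertices in that order labels each vertex after all of its successors.
H: no outgoing edge → L
F: no outgoing edge → L
I: reaches L-position F → W
G: reaches L-position F → W
A: only reaches I(W), which is W → L
C: reaches L-position F → W
E: reaches L-position A → W
D: reaches L-position F → W
B: reaches L-position F → W

G: W, A: L, E: W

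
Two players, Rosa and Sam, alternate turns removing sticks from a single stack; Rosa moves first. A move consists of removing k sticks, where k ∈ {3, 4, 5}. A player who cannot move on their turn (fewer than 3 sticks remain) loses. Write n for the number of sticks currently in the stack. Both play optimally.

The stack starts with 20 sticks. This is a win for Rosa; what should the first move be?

Remove 3, leaving 17.

Classify positions by backward induction: terminal positions (no move available) are L. From any other position, the mover wins iff some move reaches an L.
n=0: no move → L
n=1: no move → L
n=2: no move → L
n=3: can move to 0, which is L ⇒ W
n=4: can move to 1, which is L ⇒ W
n=5: can move to 2, which is L ⇒ W
n=6: can move to 2, which is L ⇒ W
n=7: can move to 2, which is L ⇒ W
n=8: moves to 5(W), 4(W), 3(W); every one is W ⇒ L
n=9: moves to 6(W), 5(W), 4(W); every one is W ⇒ L
n=10: moves to 7(W), 6(W), 5(W); every one is W ⇒ L
n=11: can move to 8, which is L ⇒ W
n=12: can move to 9, which is L ⇒ W
n=13: can move to 10, which is L ⇒ W
n=14: can move to 10, which is L ⇒ W
n=15: can move to 10, which is L ⇒ W
n=16: moves to 13(W), 12(W), 11(W); every one is W ⇒ L
n=17: moves to 14(W), 13(W), 12(W); every one is W ⇒ L
n=18: moves to 15(W), 14(W), 13(W); every one is W ⇒ L
n=19: can move to 16, which is L ⇒ W
n=20: can move to 17, which is L ⇒ W
From 20, the L positions reachable in one move are: 17, 16. Any move reaching one of these is winning.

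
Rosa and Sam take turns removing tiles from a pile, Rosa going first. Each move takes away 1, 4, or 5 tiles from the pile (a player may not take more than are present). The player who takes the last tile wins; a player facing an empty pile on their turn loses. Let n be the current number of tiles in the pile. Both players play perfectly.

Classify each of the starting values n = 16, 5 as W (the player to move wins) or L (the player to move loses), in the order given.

Positions with no move are L. A position that does have a move is losing for the player to move precisely when every available move leads to a winning position for the opponent. Fill in the labels:
n=0: no move → L
n=1: reaches L-position 0 → W
n=2: only reaches 1(W), which is W → L
n=3: reaches L-position 2 → W
n=4: reaches L-position 0 → W
n=5: reaches L-position 0 → W
n=6: reaches L-position 2 → W
n=7: reaches L-position 2 → W
n=8: only reaches 7(W), 4(W), 3(W), all W → L
n=9: reaches L-position 8 → W
n=10: only reaches 9(W), 6(W), 5(W), all W → L
n=11: reaches L-position 10 → W
n=12: reaches L-position 8 → W
n=13: reaches L-position 8 → W
n=14: reaches L-position 10 → W
n=15: reaches L-position 10 → W
n=16: only reaches 15(W), 12(W), 11(W), all W → L

16: L, 5: W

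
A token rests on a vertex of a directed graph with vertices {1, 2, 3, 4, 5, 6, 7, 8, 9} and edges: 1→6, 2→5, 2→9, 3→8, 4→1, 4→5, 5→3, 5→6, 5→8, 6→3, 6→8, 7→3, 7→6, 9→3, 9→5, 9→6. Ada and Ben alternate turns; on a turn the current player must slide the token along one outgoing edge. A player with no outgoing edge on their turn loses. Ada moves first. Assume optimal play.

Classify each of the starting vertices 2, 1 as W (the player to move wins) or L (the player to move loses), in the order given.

Label each position W (a win for the player to move) or L (a loss). A position with no legal move is L; any other position is W exactly when some move reaches an L, and L when every move reaches a W.
Every edge goes from a vertex to one that appears earlier in the order 8, 3, 6, 5, 9, 1, 2, 7, 4, so processing vertices in that order labels each vertex after all of its successors.
8: no outgoing edge → L
3: W (go to 8, an L position)
6: W (go to 8, an L position)
5: W (go to 8, an L position)
9: L (options 5(W), 6(W), 3(W) are all W)
1: L (sole option 6(W) is W)
2: W (go to 9, an L position)
7: L (options 6(W), 3(W) are all W)
4: W (go to 1, an L position)

2: W, 1: L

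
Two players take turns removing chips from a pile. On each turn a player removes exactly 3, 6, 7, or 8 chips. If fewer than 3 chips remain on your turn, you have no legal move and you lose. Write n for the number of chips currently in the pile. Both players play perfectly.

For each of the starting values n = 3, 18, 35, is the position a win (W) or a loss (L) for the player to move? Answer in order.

Compute win/loss labels from the base case upward. A position with no move is L. Any other position is W if it can reach an L in one move, else L.
n=0: no move → L
n=1: no move → L
n=2: no move → L
n=3: can move to 0, which is L ⇒ W
n=4: can move to 1, which is L ⇒ W
n=5: can move to 2, which is L ⇒ W
n=6: can move to 0, which is L ⇒ W
n=7: can move to 1, which is L ⇒ W
n=8: can move to 2, which is L ⇒ W
n=9: can move to 2, which is L ⇒ W
n=10: can move to 2, which is L ⇒ W
n=11: moves to 8(W), 5(W), 4(W), 3(W); every one is W ⇒ L
n=12: moves to 9(W), 6(W), 5(W), 4(W); every one is W ⇒ L
n=13: moves to 10(W), 7(W), 6(W), 5(W); every one is W ⇒ L
n=14: can move to 11, which is L ⇒ W
n=15: can move to 12, which is L ⇒ W
n=16: can move to 13, which is L ⇒ W
n=17: can move to 11, which is L ⇒ W
n=18: can move to 12, which is L ⇒ W
n=19: can move to 13, which is L ⇒ W
n=20: can move to 13, which is L ⇒ W
n=21: can move to 13, which is L ⇒ W
n=22: moves to 19(W), 16(W), 15(W), 14(W); every one is W ⇒ L
n=23: moves to 20(W), 17(W), 16(W), 15(W); every one is W ⇒ L
n=24: moves to 21(W), 18(W), 17(W), 16(W); every one is W ⇒ L
n=25: can move to 22, which is L ⇒ W
n=26: can move to 23, which is L ⇒ W
n=27: can move to 24, which is L ⇒ W
n=28: can move to 22, which is L ⇒ W
n=29: can move to 23, which is L ⇒ W
n=30: can move to 24, which is L ⇒ W
n=31: can move to 24, which is L ⇒ W
n=32: can move to 24, which is L ⇒ W
n=33: moves to 30(W), 27(W), 26(W), 25(W); every one is W ⇒ L
n=34: moves to 31(W), 28(W), 27(W), 26(W); every one is W ⇒ L
n=35: moves to 32(W), 29(W), 28(W), 27(W); every one is W ⇒ L

3: W, 18: W, 35: L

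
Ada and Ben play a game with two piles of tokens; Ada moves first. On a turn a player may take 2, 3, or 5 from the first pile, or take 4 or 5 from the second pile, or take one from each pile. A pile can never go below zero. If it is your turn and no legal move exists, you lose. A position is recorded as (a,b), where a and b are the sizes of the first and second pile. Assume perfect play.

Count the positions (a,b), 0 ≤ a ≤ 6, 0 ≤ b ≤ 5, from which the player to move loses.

Work bottom-up. With no move the player to move loses. Otherwise the position is W if at least one move leads to an L position for the opponent, and L if every move leads to a W.
Every move lowers a or b (never raises either), so fill the grid row by row in increasing a, and left to right within a row: each cell's successors are then already labelled.
      b=0  b=1  b=2  b=3  b=4  b=5
a=0:    L    L    L    L    W    W
a=1:    L    W    W    W    W    W
a=2:    W    W    W    W    L    L
a=3:    W    W    W    W    L    W
a=4:    W    L    L    L    W    W
a=5:    W    W    W    W    W    W
a=6:    W    W    W    W    W    L
Cells with no legal move (terminal, hence L): (0,0), (0,1), (0,2), (0,3), (1,0).
The remaining L cells, each justified by listing all of its moves:
(2,4): moves to (0,4)(W), (2,0)(W), (1,3)(W); every one is W ⇒ L
(2,5): moves to (0,5)(W), (2,1)(W), (2,0)(W), (1,4)(W); every one is W ⇒ L
(3,4): moves to (1,4)(W), (0,4)(W), (3,0)(W), (2,3)(W); every one is W ⇒ L
(4,1): moves to (2,1)(W), (1,1)(W), (3,0)(W); every one is W ⇒ L
(4,2): moves to (2,2)(W), (1,2)(W), (3,1)(W); every one is W ⇒ L
(4,3): moves to (2,3)(W), (1,3)(W), (3,2)(W); every one is W ⇒ L
(6,5): moves to (4,5)(W), (3,5)(W), (1,5)(W), (6,1)(W), (6,0)(W), (5,4)(W); every one is W ⇒ L
Every other cell has at least one move into one of the L cells above, so it is W.
L cells per row: a=0: 4, a=1: 1, a=2: 2, a=3: 1, a=4: 3, a=5: 0, a=6: 1; total 12.

12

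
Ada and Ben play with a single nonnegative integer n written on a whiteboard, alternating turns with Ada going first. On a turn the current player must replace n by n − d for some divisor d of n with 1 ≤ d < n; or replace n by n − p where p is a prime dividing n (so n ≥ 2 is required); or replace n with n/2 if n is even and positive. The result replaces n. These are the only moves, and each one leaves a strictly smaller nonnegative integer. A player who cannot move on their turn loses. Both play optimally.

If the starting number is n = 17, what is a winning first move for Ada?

Move to 0.

Compute win/loss labels from the base case upward. A position with no move is L. Any other position is W if it can reach an L in one move, else L.
n=0: no move → L
n=1: no move → L
n=2: can move to 0, which is L ⇒ W
n=3: can move to 0, which is L ⇒ W
n=4: moves to 2(W), 3(W); every one is W ⇒ L
n=5: can move to 0, which is L ⇒ W
n=6: can move to 4, which is L ⇒ W
n=7: can move to 0, which is L ⇒ W
n=8: can move to 4, which is L ⇒ W
n=9: moves to 6(W), 8(W); every one is W ⇒ L
n=10: can move to 9, which is L ⇒ W
n=11: can move to 0, which is L ⇒ W
n=12: can move to 9, which is L ⇒ W
n=13: can move to 0, which is L ⇒ W
n=14: moves to 7(W), 12(W), 13(W); every one is W ⇒ L
n=15: can move to 14, which is L ⇒ W
n=16: can move to 14, which is L ⇒ W
n=17: can move to 0, which is L ⇒ W
From 17, the L positions reachable in one move are: 0.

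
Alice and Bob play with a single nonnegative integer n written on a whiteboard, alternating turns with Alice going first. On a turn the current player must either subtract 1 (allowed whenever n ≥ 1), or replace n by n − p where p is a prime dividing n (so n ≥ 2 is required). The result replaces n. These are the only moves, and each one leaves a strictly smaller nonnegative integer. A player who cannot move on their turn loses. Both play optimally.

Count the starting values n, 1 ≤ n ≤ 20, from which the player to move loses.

5

Positions with no move are L. A position that does have a move is losing for the player to move precisely when every available move leads to a winning position for the opponent. Fill in the labels:
n=0: no move → L
n=1: →0(L), so W
n=2: →0(L), so W
n=3: →0(L), so W
n=4: →2(W), 3(W) — all W, so L
n=5: →0(L), so W
n=6: →4(L), so W
n=7: →0(L), so W
n=8: →6(W), 7(W) — all W, so L
n=9: →8(L), so W
n=10: →8(L), so W
n=11: →0(L), so W
n=12: →9(W), 10(W), 11(W) — all W, so L
n=13: →0(L), so W
n=14: →12(L), so W
n=15: →12(L), so W
n=16: →14(W), 15(W) — all W, so L
n=17: →0(L), so W
n=18: →16(L), so W
n=19: →0(L), so W
n=20: →15(W), 18(W), 19(W) — all W, so L
L entries with 1 ≤ n ≤ 20 (n=0 is outside the asked range and is not counted): n = 4, 8, 12, 16, 20; that makes 5.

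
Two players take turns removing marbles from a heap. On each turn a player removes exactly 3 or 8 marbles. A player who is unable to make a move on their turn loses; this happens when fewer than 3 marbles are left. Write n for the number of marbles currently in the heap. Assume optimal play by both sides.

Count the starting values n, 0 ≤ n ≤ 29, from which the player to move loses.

Compute win/loss labels from the base case upward. A position with no move is L. Any other position is W if it can reach an L in one move, else L.
n=0: no move → L
n=1: no move → L
n=2: no move → L
n=3: reaches L-position 0 → W
n=4: reaches L-position 1 → W
n=5: reaches L-position 2 → W
n=6: only reaches 3(W), which is W → L
n=7: only reaches 4(W), which is W → L
n=8: reaches L-position 0 → W
n=9: reaches L-position 6 → W
n=10: reaches L-position 7 → W
n=11: only reaches 8(W), 3(W), all W → L
n=12: only reaches 9(W), 4(W), all W → L
n=13: only reaches 10(W), 5(W), all W → L
n=14: reaches L-position 11 → W
n=15: reaches L-position 12 → W
n=16: reaches L-position 13 → W
n=17: only reaches 14(W), 9(W), all W → L
n=18: only reaches 15(W), 10(W), all W → L
n=19: reaches L-position 11 → W
n=20: reaches L-position 17 → W
n=21: reaches L-position 18 → W
n=22: only reaches 19(W), 14(W), all W → L
n=23: only reaches 20(W), 15(W), all W → L
n=24: only reaches 21(W), 16(W), all W → L
n=25: reaches L-position 22 → W
n=26: reaches L-position 23 → W
n=27: reaches L-position 24 → W
n=28: only reaches 25(W), 20(W), all W → L
n=29: only reaches 26(W), 21(W), all W → L
L entries with 0 ≤ n ≤ 29: n = 0, 1, 2, 6, 7, 11, 12, 13, 17, 18, 22, 23, 24, 28, 29; that makes 15.

15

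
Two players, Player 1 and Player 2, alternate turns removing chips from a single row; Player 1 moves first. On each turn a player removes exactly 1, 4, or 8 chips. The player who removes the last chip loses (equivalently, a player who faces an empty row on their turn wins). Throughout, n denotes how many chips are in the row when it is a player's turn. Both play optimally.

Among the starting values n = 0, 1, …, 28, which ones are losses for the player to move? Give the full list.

Use the standard recursion: the mover wins at a terminal position; elsewhere, the mover wins exactly when some move hands the opponent an L position.
n=0: no move; the opponent has just taken the last chip and therefore loses → W
n=1: the only move is to 0(W), a W ⇒ L
n=2: can move to 1, which is L ⇒ W
n=3: the only move is to 2(W), a W ⇒ L
n=4: can move to 3, which is L ⇒ W
n=5: can move to 1, which is L ⇒ W
n=6: moves to 5(W), 2(W); every one is W ⇒ L
n=7: can move to 6, which is L ⇒ W
n=8: moves to 7(W), 4(W), 0(W); every one is W ⇒ L
n=9: can move to 8, which is L ⇒ W
n=10: can move to 6, which is L ⇒ W
n=11: can move to 3, which is L ⇒ W
n=12: can move to 8, which is L ⇒ W
n=13: moves to 12(W), 9(W), 5(W); every one is W ⇒ L
n=14: can move to 13, which is L ⇒ W
n=15: moves to 14(W), 11(W), 7(W); every one is W ⇒ L
n=16: can move to 15, which is L ⇒ W
n=17: can move to 13, which is L ⇒ W
n=18: moves to 17(W), 14(W), 10(W); every one is W ⇒ L
n=19: can move to 18, which is L ⇒ W
n=20: moves to 19(W), 16(W), 12(W); every one is W ⇒ L
n=21: can move to 20, which is L ⇒ W
n=22: can move to 18, which is L ⇒ W
n=23: can move to 15, which is L ⇒ W
n=24: can move to 20, which is L ⇒ W
n=25: moves to 24(W), 21(W), 17(W); every one is W ⇒ L
n=26: can move to 25, which is L ⇒ W
n=27: moves to 26(W), 23(W), 19(W); every one is W ⇒ L
n=28: can move to 27, which is L ⇒ W
Reading off the rows marked L gives the requested list; there are 10 such values of n.

1, 3, 6, 8, 13, 15, 18, 20, 25, 27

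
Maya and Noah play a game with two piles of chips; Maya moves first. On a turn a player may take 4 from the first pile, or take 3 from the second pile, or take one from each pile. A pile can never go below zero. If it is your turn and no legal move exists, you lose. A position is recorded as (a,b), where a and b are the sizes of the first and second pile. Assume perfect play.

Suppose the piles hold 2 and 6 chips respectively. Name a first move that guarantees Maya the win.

Move to (1,5).

Positions with no move are L. A position that does have a move is losing for the player to move precisely when every available move leads to a winning position for the opponent. Fill in the labels:
No move ever increases a pile, so every position that can arise here has a ≤ 2 and b ≤ 6; it is enough to label the cells with 0 ≤ a ≤ 2 and 0 ≤ b ≤ 6.
Every move lowers a or b (never raises either), so fill the grid row by row in increasing a, and left to right within a row: each cell's successors are then already labelled.
      b=0  b=1  b=2  b=3  b=4  b=5  b=6
a=0:    L    L    L    W    W    W    L
a=1:    L    W    W    W    L    L    L
a=2:    L    W    L    W    L    W    W
Cells with no legal move (terminal, hence L): (0,0), (0,1), (0,2), (1,0), (2,0).
The remaining L cells, each justified by listing all of its moves:
(0,6): L (sole option (0,3)(W) is W)
(1,4): L (options (1,1)(W), (0,3)(W) are all W)
(1,5): L (options (1,2)(W), (0,4)(W) are all W)
(1,6): L (options (1,3)(W), (0,5)(W) are all W)
(2,2): L (sole option (1,1)(W) is W)
(2,4): L (options (2,1)(W), (1,3)(W) are all W)
Every other cell has at least one move into one of the L cells above, so it is W.
From (2,6), the L positions reachable in one move are: (1,5).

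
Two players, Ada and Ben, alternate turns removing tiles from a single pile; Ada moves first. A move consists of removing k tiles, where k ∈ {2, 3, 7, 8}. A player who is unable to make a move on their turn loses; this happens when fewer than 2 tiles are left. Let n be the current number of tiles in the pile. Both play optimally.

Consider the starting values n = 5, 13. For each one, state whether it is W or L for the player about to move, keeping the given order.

Positions with no move are L. A position that does have a move is losing for the player to move precisely when every available move leads to a winning position for the opponent. Fill in the labels:
n=0: no move → L
n=1: no move → L
n=2: can move to 0, which is L ⇒ W
n=3: can move to 1, which is L ⇒ W
n=4: can move to 1, which is L ⇒ W
n=5: moves to 3(W), 2(W); every one is W ⇒ L
n=6: moves to 4(W), 3(W); every one is W ⇒ L
n=7: can move to 5, which is L ⇒ W
n=8: can move to 6, which is L ⇒ W
n=9: can move to 6, which is L ⇒ W
n=10: moves to 8(W), 7(W), 3(W), 2(W); every one is W ⇒ L
n=11: moves to 9(W), 8(W), 4(W), 3(W); every one is W ⇒ L
n=12: can move to 10, which is L ⇒ W
n=13: can move to 11, which is L ⇒ W

5: L, 13: W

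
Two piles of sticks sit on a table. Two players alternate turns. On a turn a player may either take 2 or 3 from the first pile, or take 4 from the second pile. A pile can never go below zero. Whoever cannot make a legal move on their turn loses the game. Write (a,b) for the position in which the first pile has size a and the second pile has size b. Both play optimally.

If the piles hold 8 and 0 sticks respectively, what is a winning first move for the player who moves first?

Move to (6,0).

Use the standard recursion: the mover loses at a terminal position; elsewhere, the mover wins exactly when some move hands the opponent an L position.
No move ever increases a pile, so every position that can arise here has a ≤ 8 and b ≤ 0; it is enough to label the cells with 0 ≤ a ≤ 8 and 0 ≤ b ≤ 0.
Every move lowers a or b (never raises either), so fill the grid row by row in increasing a, and left to right within a row: each cell's successors are then already labelled.
      b=0
a=0:    L
a=1:    L
a=2:    W
a=3:    W
a=4:    W
a=5:    L
a=6:    L
a=7:    W
a=8:    W
Cells with no legal move (terminal, hence L): (0,0), (1,0).
The remaining L cells, each justified by listing all of its moves:
(5,0): →(3,0)(W), (2,0)(W) — all W, so L
(6,0): →(4,0)(W), (3,0)(W) — all W, so L
Every other cell has at least one move into one of the L cells above, so it is W.
From (8,0), the L positions reachable in one move are: (6,0), (5,0). Any move reaching one of these is winning.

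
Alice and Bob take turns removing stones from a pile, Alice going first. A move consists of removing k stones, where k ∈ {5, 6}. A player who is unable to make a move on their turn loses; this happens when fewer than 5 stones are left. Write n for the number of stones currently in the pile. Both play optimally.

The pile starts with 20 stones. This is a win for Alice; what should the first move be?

Label each position W (a win for the player to move) or L (a loss). A position with no legal move is L; any other position is W exactly when some move reaches an L, and L when every move reaches a W.
n=0: no move → L
n=1: no move → L
n=2: no move → L
n=3: no move → L
n=4: no move → L
n=5: →0(L), so W
n=6: →1(L), so W
n=7: →2(L), so W
n=8: →3(L), so W
n=9: →4(L), so W
n=10: →4(L), so W
n=11: →6(W), 5(W) — all W, so L
n=12: →7(W), 6(W) — all W, so L
n=13: →8(W), 7(W) — all W, so L
n=14: →9(W), 8(W) — all W, so L
n=15: →10(W), 9(W) — all W, so L
n=16: →11(L), so W
n=17: →12(L), so W
n=18: →13(L), so W
n=19: →14(L), so W
n=20: →15(L), so W
From 20, the L positions reachable in one move are: 15, 14. Any move reaching one of these is winning.

Remove 5, leaving 15.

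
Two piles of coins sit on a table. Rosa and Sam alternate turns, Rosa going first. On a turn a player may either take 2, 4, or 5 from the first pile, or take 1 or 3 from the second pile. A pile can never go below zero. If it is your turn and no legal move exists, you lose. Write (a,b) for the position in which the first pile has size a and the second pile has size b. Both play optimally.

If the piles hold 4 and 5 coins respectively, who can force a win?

Work bottom-up. With no move the player to move loses. Otherwise the position is W if at least one move leads to an L position for the opponent, and L if every move leads to a W.
No move ever increases a pile, so every position that can arise here has a ≤ 4 and b ≤ 5; it is enough to label the cells with 0 ≤ a ≤ 4 and 0 ≤ b ≤ 5.
Every move lowers a or b (never raises either), so fill the grid row by row in increasing a, and left to right within a row: each cell's successors are then already labelled.
      b=0  b=1  b=2  b=3  b=4  b=5
a=0:    L    W    L    W    L    W
a=1:    L    W    L    W    L    W
a=2:    W    L    W    L    W    L
a=3:    W    L    W    L    W    L
a=4:    W    W    W    W    W    W
Cells with no legal move (terminal, hence L): (0,0), (1,0).
The remaining L cells, each justified by listing all of its moves:
(0,2): the only move is to (0,1)(W), a W ⇒ L
(0,4): moves to (0,3)(W), (0,1)(W); every one is W ⇒ L
(1,2): the only move is to (1,1)(W), a W ⇒ L
(1,4): moves to (1,3)(W), (1,1)(W); every one is W ⇒ L
(2,1): moves to (0,1)(W), (2,0)(W); every one is W ⇒ L
(2,3): moves to (0,3)(W), (2,2)(W), (2,0)(W); every one is W ⇒ L
(2,5): moves to (0,5)(W), (2,4)(W), (2,2)(W); every one is W ⇒ L
(3,1): moves to (1,1)(W), (3,0)(W); every one is W ⇒ L
(3,3): moves to (1,3)(W), (3,2)(W), (3,0)(W); every one is W ⇒ L
(3,5): moves to (1,5)(W), (3,4)(W), (3,2)(W); every one is W ⇒ L
Every other cell has at least one move into one of the L cells above, so it is W.
The starting position (4,5) is W: Rosa should move to (2,5), handing over an L position.

Rosa wins.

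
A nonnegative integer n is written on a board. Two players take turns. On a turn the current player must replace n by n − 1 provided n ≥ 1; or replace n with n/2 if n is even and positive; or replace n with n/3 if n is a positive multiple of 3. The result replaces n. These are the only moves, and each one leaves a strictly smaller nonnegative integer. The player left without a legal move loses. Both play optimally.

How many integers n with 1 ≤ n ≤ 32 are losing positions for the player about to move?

Label each position W (a win for the player to move) or L (a loss). A position with no legal move is L; any other position is W exactly when some move reaches an L, and L when every move reaches a W.
n=0: no move → L
n=1: can move to 0, which is L ⇒ W
n=2: the only move is to 1(W), a W ⇒ L
n=3: can move to 2, which is L ⇒ W
n=4: can move to 2, which is L ⇒ W
n=5: the only move is to 4(W), a W ⇒ L
n=6: can move to 2, which is L ⇒ W
n=7: the only move is to 6(W), a W ⇒ L
n=8: can move to 7, which is L ⇒ W
n=9: moves to 3(W), 8(W); every one is W ⇒ L
n=10: can move to 5, which is L ⇒ W
n=11: the only move is to 10(W), a W ⇒ L
n=12: can move to 11, which is L ⇒ W
n=13: the only move is to 12(W), a W ⇒ L
n=14: can move to 7, which is L ⇒ W
n=15: can move to 5, which is L ⇒ W
n=16: moves to 8(W), 15(W); every one is W ⇒ L
n=17: can move to 16, which is L ⇒ W
n=18: can move to 9, which is L ⇒ W
n=19: the only move is to 18(W), a W ⇒ L
n=20: can move to 19, which is L ⇒ W
n=21: can move to 7, which is L ⇒ W
n=22: can move to 11, which is L ⇒ W
n=23: the only move is to 22(W), a W ⇒ L
n=24: can move to 23, which is L ⇒ W
n=25: the only move is to 24(W), a W ⇒ L
n=26: can move to 13, which is L ⇒ W
n=27: can move to 9, which is L ⇒ W
n=28: moves to 14(W), 27(W); every one is W ⇒ L
n=29: can move to 28, which is L ⇒ W
n=30: moves to 10(W), 15(W), 29(W); every one is W ⇒ L
n=31: can move to 30, which is L ⇒ W
n=32: can move to 16, which is L ⇒ W
L entries with 1 ≤ n ≤ 32 (n=0 is outside the asked range and is not counted): n = 2, 5, 7, 9, 11, 13, 16, 19, 23, 25, 28, 30; that makes 12.

12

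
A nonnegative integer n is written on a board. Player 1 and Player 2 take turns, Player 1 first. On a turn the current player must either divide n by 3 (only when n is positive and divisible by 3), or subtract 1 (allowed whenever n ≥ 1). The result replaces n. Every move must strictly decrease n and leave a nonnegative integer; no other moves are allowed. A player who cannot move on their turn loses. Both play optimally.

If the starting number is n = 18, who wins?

Use the standard recursion: the mover loses at a terminal position; elsewhere, the mover wins exactly when some move hands the opponent an L position.
n=0: no move → L
n=1: reaches L-position 0 → W
n=2: only reaches 1(W), which is W → L
n=3: reaches L-position 2 → W
n=4: only reaches 3(W), which is W → L
n=5: reaches L-position 4 → W
n=6: reaches L-position 2 → W
n=7: only reaches 6(W), which is W → L
n=8: reaches L-position 7 → W
n=9: only reaches 3(W), 8(W), all W → L
n=10: reaches L-position 9 → W
n=11: only reaches 10(W), which is W → L
n=12: reaches L-position 4 → W
n=13: only reaches 12(W), which is W → L
n=14: reaches L-position 13 → W
n=15: only reaches 5(W), 14(W), all W → L
n=16: reaches L-position 15 → W
n=17: only reaches 16(W), which is W → L
n=18: reaches L-position 17 → W
The starting position 18 is W: Player 1 should move to 17, handing over an L position.

Player 1 wins.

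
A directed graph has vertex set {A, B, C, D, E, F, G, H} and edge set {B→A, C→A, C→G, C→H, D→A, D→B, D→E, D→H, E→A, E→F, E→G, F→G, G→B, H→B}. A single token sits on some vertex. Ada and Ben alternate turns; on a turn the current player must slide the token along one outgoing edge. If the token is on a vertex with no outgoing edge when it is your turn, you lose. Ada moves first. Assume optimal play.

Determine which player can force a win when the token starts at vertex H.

Label each position W (a win for the player to move) or L (a loss). A position with no legal move is L; any other position is W exactly when some move reaches an L, and L when every move reaches a W.
Every edge goes from a vertex to one that appears earlier in the order A, B, G, F, H, E, D, C, so processing vertices in that order labels each vertex after all of its successors.
A: no outgoing edge → L
B: →A(L), so W
G: →B(W) only, which is W, so L
F: →G(L), so W
H: →B(W) only, which is W, so L
E: →G(L), so W
D: →H(L), so W
C: →H(L), so W
The starting position H is L: whatever Ada does, the opponent receives a W position.

Ben wins.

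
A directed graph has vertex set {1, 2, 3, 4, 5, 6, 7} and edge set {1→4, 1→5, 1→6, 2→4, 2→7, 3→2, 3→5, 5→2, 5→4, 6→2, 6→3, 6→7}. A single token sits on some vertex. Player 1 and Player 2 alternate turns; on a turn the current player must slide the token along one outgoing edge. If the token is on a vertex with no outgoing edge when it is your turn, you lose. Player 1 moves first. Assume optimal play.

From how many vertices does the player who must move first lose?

3

Classify positions by backward induction: terminal positions (no move available) are L. From any other position, the mover wins iff some move reaches an L.
Every edge goes from a vertex to one that appears earlier in the order 7, 4, 2, 5, 3, 6, 1, so processing vertices in that order labels each vertex after all of its successors.
7: no outgoing edge → L
4: no outgoing edge → L
2: reaches L-position 4 → W
5: reaches L-position 4 → W
3: only reaches 5(W), 2(W), all W → L
6: reaches L-position 3 → W
1: reaches L-position 4 → W
The L vertices are 3, 4, 7; that is 3 in all.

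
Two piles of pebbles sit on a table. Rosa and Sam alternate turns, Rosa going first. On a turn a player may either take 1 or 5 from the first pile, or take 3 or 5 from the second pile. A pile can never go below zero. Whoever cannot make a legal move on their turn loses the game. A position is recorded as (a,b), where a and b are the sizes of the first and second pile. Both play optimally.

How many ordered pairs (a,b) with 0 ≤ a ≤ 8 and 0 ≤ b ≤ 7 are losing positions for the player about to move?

27

Compute win/loss labels from the base case upward. A position with no move is L. Any other position is W if it can reach an L in one move, else L.
Every move lowers a or b (never raises either), so fill the grid row by row in increasing a, and left to right within a row: each cell's successors are then already labelled.
      b=0  b=1  b=2  b=3  b=4  b=5  b=6  b=7
a=0:    L    L    L    W    W    W    W    W
a=1:    W    W    W    L    L    L    W    W
a=2:    L    L    L    W    W    W    W    W
a=3:    W    W    W    L    L    L    W    W
a=4:    L    L    L    W    W    W    W    W
a=5:    W    W    W    L    L    L    W    W
a=6:    L    L    L    W    W    W    W    W
a=7:    W    W    W    L    L    L    W    W
a=8:    L    L    L    W    W    W    W    W
Cells with no legal move (terminal, hence L): (0,0), (0,1), (0,2).
The remaining L cells, each justified by listing all of its moves:
(1,3): only reaches (0,3)(W), (1,0)(W), all W → L
(1,4): only reaches (0,4)(W), (1,1)(W), all W → L
(1,5): only reaches (0,5)(W), (1,2)(W), (1,0)(W), all W → L
(2,0): only reaches (1,0)(W), which is W → L
(2,1): only reaches (1,1)(W), which is W → L
(2,2): only reaches (1,2)(W), which is W → L
(3,3): only reaches (2,3)(W), (3,0)(W), all W → L
(3,4): only reaches (2,4)(W), (3,1)(W), all W → L
(3,5): only reaches (2,5)(W), (3,2)(W), (3,0)(W), all W → L
(4,0): only reaches (3,0)(W), which is W → L
(4,1): only reaches (3,1)(W), which is W → L
(4,2): only reaches (3,2)(W), which is W → L
(5,3): only reaches (4,3)(W), (0,3)(W), (5,0)(W), all W → L
(5,4): only reaches (4,4)(W), (0,4)(W), (5,1)(W), all W → L
(5,5): only reaches (4,5)(W), (0,5)(W), (5,2)(W), (5,0)(W), all W → L
(6,0): only reaches (5,0)(W), (1,0)(W), all W → L
(6,1): only reaches (5,1)(W), (1,1)(W), all W → L
(6,2): only reaches (5,2)(W), (1,2)(W), all W → L
(7,3): only reaches (6,3)(W), (2,3)(W), (7,0)(W), all W → L
(7,4): only reaches (6,4)(W), (2,4)(W), (7,1)(W), all W → L
(7,5): only reaches (6,5)(W), (2,5)(W), (7,2)(W), (7,0)(W), all W → L
(8,0): only reaches (7,0)(W), (3,0)(W), all W → L
(8,1): only reaches (7,1)(W), (3,1)(W), all W → L
(8,2): only reaches (7,2)(W), (3,2)(W), all W → L
Every other cell has at least one move into one of the L cells above, so it is W.
L cells per row: a=0: 3, a=1: 3, a=2: 3, a=3: 3, a=4: 3, a=5: 3, a=6: 3, a=7: 3, a=8: 3; total 27.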